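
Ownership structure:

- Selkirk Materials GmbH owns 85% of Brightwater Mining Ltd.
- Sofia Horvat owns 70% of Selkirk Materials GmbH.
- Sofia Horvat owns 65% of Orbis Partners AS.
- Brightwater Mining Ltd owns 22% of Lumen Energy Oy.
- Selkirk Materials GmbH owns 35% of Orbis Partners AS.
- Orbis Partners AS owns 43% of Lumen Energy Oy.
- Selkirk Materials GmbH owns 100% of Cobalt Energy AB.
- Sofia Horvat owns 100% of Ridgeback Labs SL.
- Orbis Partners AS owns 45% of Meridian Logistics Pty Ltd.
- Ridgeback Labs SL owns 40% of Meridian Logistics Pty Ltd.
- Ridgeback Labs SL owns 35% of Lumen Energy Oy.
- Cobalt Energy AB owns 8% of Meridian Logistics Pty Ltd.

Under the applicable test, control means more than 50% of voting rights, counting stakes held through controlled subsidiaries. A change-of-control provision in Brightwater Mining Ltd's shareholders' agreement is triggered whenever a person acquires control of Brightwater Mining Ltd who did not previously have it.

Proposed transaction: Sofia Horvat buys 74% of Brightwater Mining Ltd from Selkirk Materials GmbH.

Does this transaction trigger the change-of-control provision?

No

The purchase adds only to Sofia's holdings (Selkirk's stake shrinks), so Sofia is the only person who could newly come to control Brightwater.
Sofia holds 70% of Selkirk, so Sofia controls Selkirk.
Selkirk holds 85% of Brightwater, so Sofia controls Brightwater.
So Sofia already controls Brightwater before the transaction.
After the purchase, Sofia holds 74% of Brightwater directly, and Selkirk's stake falls to 11%.
Sofia controlled Brightwater already, so this is not a new person acquiring control; every other person's position is unchanged or reduced.
No new person acquires control, so the clause is not triggered.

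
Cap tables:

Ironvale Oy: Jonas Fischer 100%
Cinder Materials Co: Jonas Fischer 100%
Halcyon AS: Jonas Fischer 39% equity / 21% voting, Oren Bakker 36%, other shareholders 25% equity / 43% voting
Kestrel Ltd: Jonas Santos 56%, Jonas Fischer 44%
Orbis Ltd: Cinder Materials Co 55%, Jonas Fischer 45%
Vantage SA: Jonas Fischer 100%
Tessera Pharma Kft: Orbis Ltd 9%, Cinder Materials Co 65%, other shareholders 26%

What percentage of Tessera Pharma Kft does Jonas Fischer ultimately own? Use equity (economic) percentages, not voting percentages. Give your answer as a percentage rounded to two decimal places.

Jonas Fischer reaches Tessera along 3 paths.
Via Cinder → Orbis: 100% × 55% × 9% = 4.95%.
Via Orbis: 45% × 9% = 4.05%.
Via Cinder: 100% × 65% = 65%.
Total: 4.95% + 4.05% + 65% = 74%.
Rounded: 74.00%.

74.00%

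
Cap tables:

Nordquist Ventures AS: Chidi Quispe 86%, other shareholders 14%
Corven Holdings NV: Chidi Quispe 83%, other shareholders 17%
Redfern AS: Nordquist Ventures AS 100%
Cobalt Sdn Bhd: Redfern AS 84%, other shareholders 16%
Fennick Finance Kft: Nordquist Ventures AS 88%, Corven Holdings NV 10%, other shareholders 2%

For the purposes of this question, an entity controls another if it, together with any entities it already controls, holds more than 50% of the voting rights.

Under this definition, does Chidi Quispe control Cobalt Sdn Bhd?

Chidi holds 86% of Nordquist, so Chidi controls Nordquist.
Nordquist holds 100% of Redfern, so Chidi controls Redfern.
Redfern holds 84% of Cobalt, so Chidi controls Cobalt.

Yes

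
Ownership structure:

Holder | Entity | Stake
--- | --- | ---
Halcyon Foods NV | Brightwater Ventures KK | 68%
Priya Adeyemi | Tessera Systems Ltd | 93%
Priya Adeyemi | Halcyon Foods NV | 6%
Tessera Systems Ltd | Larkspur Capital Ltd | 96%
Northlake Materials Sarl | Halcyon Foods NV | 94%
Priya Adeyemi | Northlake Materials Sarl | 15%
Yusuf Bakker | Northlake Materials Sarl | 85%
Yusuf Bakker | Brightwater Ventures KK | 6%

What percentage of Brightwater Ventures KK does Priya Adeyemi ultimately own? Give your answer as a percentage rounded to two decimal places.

Priya reaches Brightwater along 2 paths.
Via Northlake → Halcyon: 15% × 94% × 68% = 9.588%.
Via Halcyon: 6% × 68% = 4.08%.
Total: 9.588% + 4.08% = 13.668%.
Rounded: 13.67%.

13.67%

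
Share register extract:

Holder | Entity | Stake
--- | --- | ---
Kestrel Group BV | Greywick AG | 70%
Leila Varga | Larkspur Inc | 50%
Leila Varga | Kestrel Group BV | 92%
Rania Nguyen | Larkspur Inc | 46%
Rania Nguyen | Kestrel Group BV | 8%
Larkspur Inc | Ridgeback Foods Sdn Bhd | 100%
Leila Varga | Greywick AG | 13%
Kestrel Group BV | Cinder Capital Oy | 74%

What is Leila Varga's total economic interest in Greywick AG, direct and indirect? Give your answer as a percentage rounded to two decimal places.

77.40%

Leila reaches Greywick along 2 paths.
Via Kestrel: 92% × 70% = 64.4%.
Direct stake: 13% = 13%.
Total: 64.4% + 13% = 77.4%.
Rounded: 77.40%.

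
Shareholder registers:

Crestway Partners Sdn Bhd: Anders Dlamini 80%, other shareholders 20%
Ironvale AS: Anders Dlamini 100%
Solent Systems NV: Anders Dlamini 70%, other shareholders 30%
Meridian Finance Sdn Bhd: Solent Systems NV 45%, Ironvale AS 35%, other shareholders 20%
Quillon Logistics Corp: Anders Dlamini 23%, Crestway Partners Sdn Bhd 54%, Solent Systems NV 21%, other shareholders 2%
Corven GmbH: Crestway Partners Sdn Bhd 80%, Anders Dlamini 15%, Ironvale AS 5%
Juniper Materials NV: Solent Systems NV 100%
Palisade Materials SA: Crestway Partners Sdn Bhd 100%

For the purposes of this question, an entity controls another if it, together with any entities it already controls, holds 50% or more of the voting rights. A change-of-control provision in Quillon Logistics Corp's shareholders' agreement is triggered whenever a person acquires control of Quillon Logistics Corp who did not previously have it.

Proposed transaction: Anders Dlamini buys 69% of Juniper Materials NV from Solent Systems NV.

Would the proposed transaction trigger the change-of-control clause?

The purchase adds only to Anders's holdings (Solent's stake shrinks), so Anders is the only person who could newly come to control Quillon.
Anders holds 80% of Crestway, so Anders controls Crestway.
Anders holds 70% of Solent, so Anders controls Solent.
Anders and Crestway and Solent together hold 23% + 54% + 21% = 98% of Quillon, so Anders controls Quillon.
So Anders already controls Quillon before the transaction.
After the purchase, Anders holds 69% of Juniper directly, and Solent's stake falls to 31%.
Anders controlled Quillon already, so this is not a new person acquiring control; every other person's position is unchanged or reduced.
No new person acquires control, so the clause is not triggered.

No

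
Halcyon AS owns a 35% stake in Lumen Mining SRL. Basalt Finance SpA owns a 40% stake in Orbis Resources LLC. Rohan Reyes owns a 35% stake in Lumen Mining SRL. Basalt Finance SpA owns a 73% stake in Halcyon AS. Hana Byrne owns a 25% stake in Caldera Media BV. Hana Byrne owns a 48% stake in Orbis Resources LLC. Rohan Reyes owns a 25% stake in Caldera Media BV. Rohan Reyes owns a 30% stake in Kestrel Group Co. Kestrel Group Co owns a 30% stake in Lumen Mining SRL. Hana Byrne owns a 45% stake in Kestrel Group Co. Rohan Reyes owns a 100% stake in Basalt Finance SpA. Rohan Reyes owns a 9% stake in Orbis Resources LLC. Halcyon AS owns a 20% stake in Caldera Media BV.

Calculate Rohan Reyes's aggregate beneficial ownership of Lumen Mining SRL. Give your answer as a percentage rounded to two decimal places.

69.55%

Rohan reaches Lumen along 3 paths.
Via Kestrel: 30% × 30% = 9%.
Via Basalt → Halcyon: 100% × 73% × 35% = 25.55%.
Direct stake: 35% = 35%.
Total: 9% + 25.55% + 35% = 69.55%.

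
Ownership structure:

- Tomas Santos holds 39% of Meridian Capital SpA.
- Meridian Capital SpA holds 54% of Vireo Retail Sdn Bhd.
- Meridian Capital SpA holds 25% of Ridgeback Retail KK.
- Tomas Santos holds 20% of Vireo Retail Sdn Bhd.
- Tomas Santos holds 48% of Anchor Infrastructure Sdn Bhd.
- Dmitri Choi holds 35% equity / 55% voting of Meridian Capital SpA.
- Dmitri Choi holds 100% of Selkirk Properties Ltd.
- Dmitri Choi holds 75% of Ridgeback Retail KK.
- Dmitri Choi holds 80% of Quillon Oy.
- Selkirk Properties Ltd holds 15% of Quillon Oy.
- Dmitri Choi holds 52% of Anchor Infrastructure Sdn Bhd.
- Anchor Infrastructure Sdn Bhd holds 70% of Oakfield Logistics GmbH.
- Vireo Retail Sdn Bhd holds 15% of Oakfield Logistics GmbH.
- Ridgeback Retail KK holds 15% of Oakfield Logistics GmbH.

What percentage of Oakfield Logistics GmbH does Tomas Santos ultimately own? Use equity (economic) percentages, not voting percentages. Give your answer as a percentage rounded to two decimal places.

Tomas reaches Oakfield along 4 paths.
Via Meridian → Ridgeback: 39% × 25% × 15% = 1.4625%.
Via Vireo: 20% × 15% = 3%.
Via Meridian → Vireo: 39% × 54% × 15% = 3.159%.
Via Anchor: 48% × 70% = 33.6%.
Total: 1.4625% + 3% + 3.159% + 33.6% = 41.2215%.
Rounded: 41.22%.

41.22%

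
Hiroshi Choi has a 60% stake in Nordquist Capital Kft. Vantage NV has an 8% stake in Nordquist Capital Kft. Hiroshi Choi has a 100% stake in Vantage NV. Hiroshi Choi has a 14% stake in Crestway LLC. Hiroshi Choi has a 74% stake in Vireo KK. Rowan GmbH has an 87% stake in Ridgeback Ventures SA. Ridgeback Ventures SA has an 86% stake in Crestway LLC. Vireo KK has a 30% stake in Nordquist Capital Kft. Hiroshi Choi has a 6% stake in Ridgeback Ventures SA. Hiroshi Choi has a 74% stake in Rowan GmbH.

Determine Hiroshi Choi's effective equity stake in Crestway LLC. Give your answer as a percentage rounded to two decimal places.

Hiroshi reaches Crestway along 3 paths.
Via Rowan → Ridgeback: 74% × 87% × 86% = 55.3668%.
Via Ridgeback: 6% × 86% = 5.16%.
Direct stake: 14% = 14%.
Total: 55.3668% + 5.16% + 14% = 74.5268%.
Rounded: 74.53%.

74.53%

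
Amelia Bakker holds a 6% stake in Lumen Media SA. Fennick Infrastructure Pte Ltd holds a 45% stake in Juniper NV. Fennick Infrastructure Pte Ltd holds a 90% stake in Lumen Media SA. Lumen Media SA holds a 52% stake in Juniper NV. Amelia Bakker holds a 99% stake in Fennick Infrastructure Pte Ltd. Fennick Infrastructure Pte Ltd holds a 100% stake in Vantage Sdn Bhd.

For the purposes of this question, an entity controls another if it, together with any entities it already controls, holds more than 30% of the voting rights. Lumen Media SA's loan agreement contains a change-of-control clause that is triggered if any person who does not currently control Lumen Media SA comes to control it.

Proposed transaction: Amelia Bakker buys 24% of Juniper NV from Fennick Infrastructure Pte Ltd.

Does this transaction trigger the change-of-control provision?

The purchase adds only to Amelia's holdings (Fennick's stake shrinks), so Amelia is the only person who could newly come to control Lumen.
Amelia holds 99% of Fennick, so Amelia controls Fennick.
Amelia and Fennick together hold 6% + 90% = 96% of Lumen, so Amelia controls Lumen.
So Amelia already controls Lumen before the transaction.
After the purchase, Amelia holds 24% of Juniper directly, and Fennick's stake falls to 21%.
Amelia controlled Lumen already, so this is not a new person acquiring control; every other person's position is unchanged or reduced.
No new person acquires control, so the clause is not triggered.

No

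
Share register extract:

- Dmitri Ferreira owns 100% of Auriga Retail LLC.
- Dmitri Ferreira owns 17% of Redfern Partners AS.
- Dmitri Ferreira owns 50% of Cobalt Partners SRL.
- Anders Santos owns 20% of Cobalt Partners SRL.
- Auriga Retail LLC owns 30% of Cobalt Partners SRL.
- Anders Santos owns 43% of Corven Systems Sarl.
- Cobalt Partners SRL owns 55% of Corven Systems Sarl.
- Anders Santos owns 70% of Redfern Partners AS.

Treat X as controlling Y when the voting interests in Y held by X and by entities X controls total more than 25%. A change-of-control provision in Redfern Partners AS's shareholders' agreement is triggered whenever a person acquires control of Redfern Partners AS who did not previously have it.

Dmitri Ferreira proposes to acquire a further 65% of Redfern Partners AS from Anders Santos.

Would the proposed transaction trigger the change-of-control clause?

The purchase adds only to Dmitri's holdings (Anders's stake shrinks), so Dmitri is the only person who could newly come to control Redfern.
Dmitri holds 100% of Auriga, so Dmitri controls Auriga.
Dmitri and Auriga together hold 50% + 30% = 80% of Cobalt, so Dmitri controls Cobalt.
Cobalt holds 55% of Corven, so Dmitri controls Corven.
In Redfern, Dmitri's side holds only 17%, not > 25%.
So before the transaction, Dmitri does not control Redfern.
After the purchase, Dmitri's direct stake in Redfern rises to 17% + 65% = 82%, and Anders's stake falls to 5%.
Dmitri holds 82% of Redfern, so Dmitri controls Redfern.
Dmitri did not control Redfern before and does after, so the clause is triggered.

Yes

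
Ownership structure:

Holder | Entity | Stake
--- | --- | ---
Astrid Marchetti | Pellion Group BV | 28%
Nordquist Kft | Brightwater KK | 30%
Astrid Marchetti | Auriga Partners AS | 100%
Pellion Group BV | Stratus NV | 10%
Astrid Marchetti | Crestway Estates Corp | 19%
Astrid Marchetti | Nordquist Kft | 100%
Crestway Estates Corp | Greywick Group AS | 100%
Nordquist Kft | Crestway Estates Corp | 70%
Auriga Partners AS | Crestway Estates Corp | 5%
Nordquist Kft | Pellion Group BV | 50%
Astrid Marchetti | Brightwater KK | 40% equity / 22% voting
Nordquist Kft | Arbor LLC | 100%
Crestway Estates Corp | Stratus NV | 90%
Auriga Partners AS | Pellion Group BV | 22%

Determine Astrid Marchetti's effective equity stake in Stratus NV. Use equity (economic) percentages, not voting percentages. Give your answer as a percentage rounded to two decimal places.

94.60%

Astrid reaches Stratus along 6 paths.
Via Nordquist → Crestway: 100% × 70% × 90% = 63%.
Via Crestway: 19% × 90% = 17.1%.
Via Auriga → Crestway: 100% × 5% × 90% = 4.5%.
Via Auriga → Pellion: 100% × 22% × 10% = 2.2%.
Via Pellion: 28% × 10% = 2.8%.
Via Nordquist → Pellion: 100% × 50% × 10% = 5%.
Total: 63% + 17.1% + 4.5% + 2.2% + 2.8% + 5% = 94.6%.
Rounded: 94.60%.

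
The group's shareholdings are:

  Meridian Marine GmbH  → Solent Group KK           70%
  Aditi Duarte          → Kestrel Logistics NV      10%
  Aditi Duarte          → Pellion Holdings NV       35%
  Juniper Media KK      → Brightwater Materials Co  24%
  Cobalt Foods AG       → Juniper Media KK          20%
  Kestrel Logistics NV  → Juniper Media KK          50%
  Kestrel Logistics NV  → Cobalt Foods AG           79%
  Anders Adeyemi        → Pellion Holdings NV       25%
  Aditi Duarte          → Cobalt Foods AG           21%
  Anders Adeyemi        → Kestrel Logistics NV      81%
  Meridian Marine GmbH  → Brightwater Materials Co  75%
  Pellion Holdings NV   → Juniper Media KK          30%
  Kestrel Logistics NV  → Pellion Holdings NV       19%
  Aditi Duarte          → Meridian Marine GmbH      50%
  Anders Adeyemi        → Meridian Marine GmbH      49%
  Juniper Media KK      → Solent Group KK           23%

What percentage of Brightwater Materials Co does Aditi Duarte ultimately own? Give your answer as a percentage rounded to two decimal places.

Aditi reaches Brightwater along 6 paths.
Via Kestrel → Pellion → Juniper: 10% × 19% × 30% × 24% = 0.1368%.
Via Pellion → Juniper: 35% × 30% × 24% = 2.52%.
Via Kestrel → Cobalt → Juniper: 10% × 79% × 20% × 24% = 0.3792%.
Via Cobalt → Juniper: 21% × 20% × 24% = 1.008%.
Via Kestrel → Juniper: 10% × 50% × 24% = 1.2%.
Via Meridian: 50% × 75% = 37.5%.
Total: 0.1368% + 2.52% + 0.3792% + 1.008% + 1.2% + 37.5% = 42.744%.
Rounded: 42.74%.

42.74%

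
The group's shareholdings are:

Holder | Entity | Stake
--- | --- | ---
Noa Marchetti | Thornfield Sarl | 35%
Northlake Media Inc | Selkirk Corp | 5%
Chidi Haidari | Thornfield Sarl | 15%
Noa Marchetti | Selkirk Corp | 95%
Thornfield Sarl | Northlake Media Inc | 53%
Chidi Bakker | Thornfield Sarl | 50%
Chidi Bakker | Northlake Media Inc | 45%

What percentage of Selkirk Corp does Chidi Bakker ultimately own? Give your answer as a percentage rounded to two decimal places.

Chidi Bakker reaches Selkirk along 2 paths.
Via Thornfield → Northlake: 50% × 53% × 5% = 1.325%.
Via Northlake: 45% × 5% = 2.25%.
Total: 1.325% + 2.25% = 3.575%.
Rounded: 3.58%.

3.58%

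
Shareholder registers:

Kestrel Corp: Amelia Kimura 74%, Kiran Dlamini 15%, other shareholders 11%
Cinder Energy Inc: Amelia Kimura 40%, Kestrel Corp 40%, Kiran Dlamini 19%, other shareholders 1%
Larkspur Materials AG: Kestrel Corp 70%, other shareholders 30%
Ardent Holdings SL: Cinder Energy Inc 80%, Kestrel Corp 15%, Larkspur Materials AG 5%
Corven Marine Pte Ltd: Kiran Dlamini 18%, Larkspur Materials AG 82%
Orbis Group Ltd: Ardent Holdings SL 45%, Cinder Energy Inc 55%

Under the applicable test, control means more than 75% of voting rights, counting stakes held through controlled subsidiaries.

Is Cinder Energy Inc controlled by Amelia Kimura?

No

Amelia's largest direct stake is 74% in Kestrel, which does not meet the threshold, so Amelia controls no company.
In Cinder, Amelia's side holds only 40%, not > 75%.
So Amelia does not control Cinder.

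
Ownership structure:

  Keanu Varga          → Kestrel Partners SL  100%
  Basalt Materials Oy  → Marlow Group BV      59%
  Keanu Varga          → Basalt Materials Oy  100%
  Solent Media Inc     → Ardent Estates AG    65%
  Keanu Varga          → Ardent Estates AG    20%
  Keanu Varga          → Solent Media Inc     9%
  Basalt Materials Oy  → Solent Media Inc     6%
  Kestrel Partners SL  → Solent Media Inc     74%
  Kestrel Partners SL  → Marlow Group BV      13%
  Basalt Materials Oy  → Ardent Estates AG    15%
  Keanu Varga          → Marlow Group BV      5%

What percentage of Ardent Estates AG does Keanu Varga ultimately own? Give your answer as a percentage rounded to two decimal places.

92.85%

Keanu reaches Ardent along 5 paths.
Via Basalt: 100% × 15% = 15%.
Via Basalt → Solent: 100% × 6% × 65% = 3.9%.
Via Solent: 9% × 65% = 5.85%.
Via Kestrel → Solent: 100% × 74% × 65% = 48.1%.
Direct stake: 20% = 20%.
Total: 15% + 3.9% + 5.85% + 48.1% + 20% = 92.85%.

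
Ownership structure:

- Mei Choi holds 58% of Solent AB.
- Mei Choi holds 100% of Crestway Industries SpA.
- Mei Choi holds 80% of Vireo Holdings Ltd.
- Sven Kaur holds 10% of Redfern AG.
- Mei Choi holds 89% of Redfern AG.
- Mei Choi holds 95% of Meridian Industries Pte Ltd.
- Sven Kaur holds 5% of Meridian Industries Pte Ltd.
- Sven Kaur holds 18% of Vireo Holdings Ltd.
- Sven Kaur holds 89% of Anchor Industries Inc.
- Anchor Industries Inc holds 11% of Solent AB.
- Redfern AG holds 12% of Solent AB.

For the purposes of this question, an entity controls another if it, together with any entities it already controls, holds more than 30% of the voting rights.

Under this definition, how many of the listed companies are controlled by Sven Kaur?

1

Sven holds 89% of Anchor, so Sven controls Anchor.
No other company's threshold is met.
Sven controls 1 company.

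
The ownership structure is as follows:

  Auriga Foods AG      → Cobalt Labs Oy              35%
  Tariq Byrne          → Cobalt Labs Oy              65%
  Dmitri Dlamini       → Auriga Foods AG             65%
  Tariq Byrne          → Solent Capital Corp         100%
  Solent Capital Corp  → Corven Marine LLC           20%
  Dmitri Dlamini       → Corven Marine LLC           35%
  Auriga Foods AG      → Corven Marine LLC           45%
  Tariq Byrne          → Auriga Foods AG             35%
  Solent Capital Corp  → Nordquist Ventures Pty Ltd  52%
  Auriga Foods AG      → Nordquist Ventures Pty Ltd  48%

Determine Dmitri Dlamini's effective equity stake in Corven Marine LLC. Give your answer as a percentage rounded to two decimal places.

64.25%

Dmitri reaches Corven along 2 paths.
Direct stake: 35% = 35%.
Via Auriga: 65% × 45% = 29.25%.
Total: 35% + 29.25% = 64.25%.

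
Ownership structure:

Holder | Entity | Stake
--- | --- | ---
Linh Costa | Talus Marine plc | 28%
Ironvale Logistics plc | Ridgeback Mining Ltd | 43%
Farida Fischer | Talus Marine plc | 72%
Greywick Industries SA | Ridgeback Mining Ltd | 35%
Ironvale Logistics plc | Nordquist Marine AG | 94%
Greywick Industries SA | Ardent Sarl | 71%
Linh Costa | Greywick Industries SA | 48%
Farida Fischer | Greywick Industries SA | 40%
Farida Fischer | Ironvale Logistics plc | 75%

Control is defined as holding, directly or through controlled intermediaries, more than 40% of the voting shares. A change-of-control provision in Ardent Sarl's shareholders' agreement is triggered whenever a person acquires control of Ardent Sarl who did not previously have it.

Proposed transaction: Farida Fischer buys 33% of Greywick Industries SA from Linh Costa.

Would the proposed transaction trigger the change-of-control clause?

Yes

The purchase adds only to Farida's holdings (Linh's stake shrinks), so Farida is the only person who could newly come to control Ardent.
Farida holds 75% of Ironvale, so Farida controls Ironvale.
Ironvale holds 43% of Ridgeback, so Farida controls Ridgeback.
Farida holds 72% of Talus, so Farida controls Talus.
Ironvale holds 94% of Nordquist, so Farida controls Nordquist.
Neither Farida nor any entity Farida controls holds any voting interest in Ardent.
So before the transaction, Farida does not control Ardent.
After the purchase, Farida's direct stake in Greywick rises to 40% + 33% = 73%, and Linh's stake falls to 15%.
Farida holds 73% of Greywick, so Farida controls Greywick.
Greywick holds 71% of Ardent, so Farida controls Ardent.
Farida did not control Ardent before and does after, so the clause is triggered.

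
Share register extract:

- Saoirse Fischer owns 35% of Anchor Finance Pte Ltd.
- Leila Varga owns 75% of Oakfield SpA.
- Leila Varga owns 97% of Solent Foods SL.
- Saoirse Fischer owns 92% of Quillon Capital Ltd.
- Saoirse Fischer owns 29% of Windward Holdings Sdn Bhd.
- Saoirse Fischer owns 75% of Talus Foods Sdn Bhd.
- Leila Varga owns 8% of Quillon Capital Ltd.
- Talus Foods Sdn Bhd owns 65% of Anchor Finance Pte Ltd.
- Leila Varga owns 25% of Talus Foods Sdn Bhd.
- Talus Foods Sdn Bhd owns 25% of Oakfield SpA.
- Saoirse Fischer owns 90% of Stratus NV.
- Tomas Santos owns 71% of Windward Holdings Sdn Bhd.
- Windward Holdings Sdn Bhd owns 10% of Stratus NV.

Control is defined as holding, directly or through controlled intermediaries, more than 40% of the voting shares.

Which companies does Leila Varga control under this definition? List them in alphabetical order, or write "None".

Leila holds 75% of Oakfield, so Leila controls Oakfield.
Leila holds 97% of Solent, so Leila controls Solent.
No other company's threshold is met.

Oakfield SpA, Solent Foods SL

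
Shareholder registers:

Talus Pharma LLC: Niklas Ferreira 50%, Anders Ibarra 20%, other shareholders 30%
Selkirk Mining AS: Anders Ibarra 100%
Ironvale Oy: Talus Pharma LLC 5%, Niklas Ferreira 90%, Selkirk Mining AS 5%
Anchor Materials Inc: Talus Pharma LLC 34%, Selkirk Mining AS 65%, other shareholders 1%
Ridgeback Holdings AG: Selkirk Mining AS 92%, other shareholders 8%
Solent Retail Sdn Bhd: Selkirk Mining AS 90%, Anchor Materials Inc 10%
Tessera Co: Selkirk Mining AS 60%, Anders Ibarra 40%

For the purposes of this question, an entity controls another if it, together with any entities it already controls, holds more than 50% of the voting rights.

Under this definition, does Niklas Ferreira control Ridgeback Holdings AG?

No

Niklas holds 90% of Ironvale, so Niklas controls Ironvale.
Neither Niklas nor any entity Niklas controls holds any voting interest in Ridgeback.
So Niklas does not control Ridgeback.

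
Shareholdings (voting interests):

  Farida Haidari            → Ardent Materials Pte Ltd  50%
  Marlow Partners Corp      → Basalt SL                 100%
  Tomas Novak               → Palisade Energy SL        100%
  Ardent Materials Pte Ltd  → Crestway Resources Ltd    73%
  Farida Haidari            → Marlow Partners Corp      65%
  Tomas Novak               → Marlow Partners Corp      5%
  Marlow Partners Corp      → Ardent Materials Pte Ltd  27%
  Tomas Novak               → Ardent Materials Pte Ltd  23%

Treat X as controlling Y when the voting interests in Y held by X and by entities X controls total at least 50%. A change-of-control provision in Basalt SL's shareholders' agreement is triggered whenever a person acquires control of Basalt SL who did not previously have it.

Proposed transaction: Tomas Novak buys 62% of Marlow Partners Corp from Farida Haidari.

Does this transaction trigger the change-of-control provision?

Yes

The purchase adds only to Tomas's holdings (Farida's stake shrinks), so Tomas is the only person who could newly come to control Basalt.
Tomas holds 100% of Palisade, so Tomas controls Palisade.
Neither Tomas nor any entity Tomas controls holds any voting interest in Basalt.
So before the transaction, Tomas does not control Basalt.
After the purchase, Tomas's direct stake in Marlow rises to 5% + 62% = 67%, and Farida's stake falls to 3%.
Tomas holds 67% of Marlow, so Tomas controls Marlow.
Marlow holds 100% of Basalt, so Tomas controls Basalt.
Tomas did not control Basalt before and does after, so the clause is triggered.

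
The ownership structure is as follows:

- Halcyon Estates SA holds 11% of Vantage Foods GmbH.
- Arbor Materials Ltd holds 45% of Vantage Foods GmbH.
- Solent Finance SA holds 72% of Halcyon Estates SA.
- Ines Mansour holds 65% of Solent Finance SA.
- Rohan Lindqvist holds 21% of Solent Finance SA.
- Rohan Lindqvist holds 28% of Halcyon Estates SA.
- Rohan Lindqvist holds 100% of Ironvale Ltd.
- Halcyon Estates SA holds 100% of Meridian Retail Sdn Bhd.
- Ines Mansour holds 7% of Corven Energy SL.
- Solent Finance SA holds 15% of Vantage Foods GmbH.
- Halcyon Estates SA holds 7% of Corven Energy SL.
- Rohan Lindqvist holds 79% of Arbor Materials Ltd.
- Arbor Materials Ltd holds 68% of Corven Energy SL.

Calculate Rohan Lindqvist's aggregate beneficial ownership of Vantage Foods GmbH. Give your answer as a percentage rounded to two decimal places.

43.44%

Rohan reaches Vantage along 4 paths.
Via Solent: 21% × 15% = 3.15%.
Via Arbor: 79% × 45% = 35.55%.
Via Halcyon: 28% × 11% = 3.08%.
Via Solent → Halcyon: 21% × 72% × 11% = 1.6632%.
Total: 3.15% + 35.55% + 3.08% + 1.6632% = 43.4432%.
Rounded: 43.44%.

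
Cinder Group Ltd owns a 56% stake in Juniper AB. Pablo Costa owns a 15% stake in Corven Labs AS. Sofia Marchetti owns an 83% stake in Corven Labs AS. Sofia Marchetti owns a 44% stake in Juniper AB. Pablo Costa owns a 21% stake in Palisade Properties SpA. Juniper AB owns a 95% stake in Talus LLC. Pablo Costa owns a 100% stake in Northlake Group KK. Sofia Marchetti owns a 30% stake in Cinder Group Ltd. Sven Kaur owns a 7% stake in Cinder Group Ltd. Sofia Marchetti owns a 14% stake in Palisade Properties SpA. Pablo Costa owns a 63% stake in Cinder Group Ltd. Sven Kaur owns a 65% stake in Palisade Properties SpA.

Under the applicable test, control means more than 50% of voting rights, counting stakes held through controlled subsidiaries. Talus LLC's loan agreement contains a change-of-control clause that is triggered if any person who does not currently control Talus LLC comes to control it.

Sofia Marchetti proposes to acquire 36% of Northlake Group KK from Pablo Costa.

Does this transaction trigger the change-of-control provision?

No

The purchase adds only to Sofia's holdings (Pablo's stake shrinks), so Sofia is the only person who could newly come to control Talus.
Sofia holds 83% of Corven, so Sofia controls Corven.
Neither Sofia nor any entity Sofia controls holds any voting interest in Talus.
So before the transaction, Sofia does not control Talus.
After the purchase, Sofia holds 36% of Northlake directly, and Pablo's stake falls to 64%.
Sofia's side now holds 36% of Northlake, not > 50%, so Sofia still does not control Northlake.
After the transaction, neither Sofia nor any entity Sofia controls holds a voting interest in Talus, so Sofia still does not control it.
No new person acquires control, so the clause is not triggered.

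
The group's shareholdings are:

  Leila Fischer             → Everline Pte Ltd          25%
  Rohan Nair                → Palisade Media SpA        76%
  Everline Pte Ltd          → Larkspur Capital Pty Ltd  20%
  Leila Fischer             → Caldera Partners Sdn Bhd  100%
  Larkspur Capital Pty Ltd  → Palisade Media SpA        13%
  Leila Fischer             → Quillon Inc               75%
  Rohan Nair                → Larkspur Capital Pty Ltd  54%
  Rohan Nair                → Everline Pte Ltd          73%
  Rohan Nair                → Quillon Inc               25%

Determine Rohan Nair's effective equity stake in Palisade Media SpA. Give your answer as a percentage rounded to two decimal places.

Rohan reaches Palisade along 3 paths.
Direct stake: 76% = 76%.
Via Larkspur: 54% × 13% = 7.02%.
Via Everline → Larkspur: 73% × 20% × 13% = 1.898%.
Total: 76% + 7.02% + 1.898% = 84.918%.
Rounded: 84.92%.

84.92%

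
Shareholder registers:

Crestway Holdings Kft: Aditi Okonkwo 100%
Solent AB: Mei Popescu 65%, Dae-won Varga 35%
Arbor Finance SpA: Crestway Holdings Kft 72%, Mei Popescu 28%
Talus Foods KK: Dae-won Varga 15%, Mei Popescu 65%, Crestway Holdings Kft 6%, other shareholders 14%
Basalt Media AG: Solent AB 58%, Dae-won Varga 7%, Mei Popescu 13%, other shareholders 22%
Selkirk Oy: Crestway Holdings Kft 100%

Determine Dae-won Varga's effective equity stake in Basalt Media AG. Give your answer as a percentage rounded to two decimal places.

Dae-won reaches Basalt along 2 paths.
Via Solent: 35% × 58% = 20.3%.
Direct stake: 7% = 7%.
Total: 20.3% + 7% = 27.3%.
Rounded: 27.30%.

27.30%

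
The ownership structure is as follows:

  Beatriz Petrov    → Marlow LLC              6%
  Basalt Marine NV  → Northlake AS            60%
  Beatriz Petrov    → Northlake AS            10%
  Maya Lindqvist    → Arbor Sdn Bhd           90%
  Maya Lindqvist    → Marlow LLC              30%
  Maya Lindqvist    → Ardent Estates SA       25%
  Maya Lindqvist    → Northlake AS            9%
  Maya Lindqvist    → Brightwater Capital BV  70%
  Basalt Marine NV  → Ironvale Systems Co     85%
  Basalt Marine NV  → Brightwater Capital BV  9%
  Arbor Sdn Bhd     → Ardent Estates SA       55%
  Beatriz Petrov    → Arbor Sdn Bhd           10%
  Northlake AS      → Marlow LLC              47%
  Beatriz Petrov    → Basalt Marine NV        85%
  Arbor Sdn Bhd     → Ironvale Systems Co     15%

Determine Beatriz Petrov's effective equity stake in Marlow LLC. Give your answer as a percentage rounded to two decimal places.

34.67%

Beatriz reaches Marlow along 3 paths.
Via Basalt → Northlake: 85% × 60% × 47% = 23.97%.
Via Northlake: 10% × 47% = 4.7%.
Direct stake: 6% = 6%.
Total: 23.97% + 4.7% + 6% = 34.67%.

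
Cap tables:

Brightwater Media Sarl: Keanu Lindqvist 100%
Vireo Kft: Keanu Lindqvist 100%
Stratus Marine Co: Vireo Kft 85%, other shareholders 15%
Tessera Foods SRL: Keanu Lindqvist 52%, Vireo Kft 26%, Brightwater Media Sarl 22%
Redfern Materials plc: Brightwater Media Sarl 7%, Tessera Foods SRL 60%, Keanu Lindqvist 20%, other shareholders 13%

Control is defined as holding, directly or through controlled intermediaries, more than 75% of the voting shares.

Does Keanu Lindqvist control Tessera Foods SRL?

Keanu holds 100% of Vireo, so Keanu controls Vireo.
Keanu holds 100% of Brightwater, so Keanu controls Brightwater.
Keanu and Vireo and Brightwater together hold 52% + 26% + 22% = 100% of Tessera, so Keanu controls Tessera.

Yes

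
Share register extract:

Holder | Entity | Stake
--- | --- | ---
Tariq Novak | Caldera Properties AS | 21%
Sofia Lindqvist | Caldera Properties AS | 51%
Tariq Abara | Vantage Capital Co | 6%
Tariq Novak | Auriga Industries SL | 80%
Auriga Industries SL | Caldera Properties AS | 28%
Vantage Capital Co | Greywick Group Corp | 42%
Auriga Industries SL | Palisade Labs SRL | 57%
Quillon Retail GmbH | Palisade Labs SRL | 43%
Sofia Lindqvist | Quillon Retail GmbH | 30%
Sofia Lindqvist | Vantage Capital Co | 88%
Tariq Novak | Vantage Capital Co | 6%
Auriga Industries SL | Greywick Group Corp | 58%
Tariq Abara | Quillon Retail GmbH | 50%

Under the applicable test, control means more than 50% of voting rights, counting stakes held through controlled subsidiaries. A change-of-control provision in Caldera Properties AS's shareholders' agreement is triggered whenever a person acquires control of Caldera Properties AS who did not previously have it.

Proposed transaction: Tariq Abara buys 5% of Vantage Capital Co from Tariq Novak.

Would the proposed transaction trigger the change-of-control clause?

The purchase adds only to Tariq Abara's holdings (Tariq Novak's stake shrinks), so Tariq Abara is the only person who could newly come to control Caldera.
Tariq Abara's largest direct stake is 50% in Quillon, which does not meet the threshold, so Tariq Abara controls no company.
Neither Tariq Abara nor any entity Tariq Abara controls holds any voting interest in Caldera.
So before the transaction, Tariq Abara does not control Caldera.
After the purchase, Tariq Abara's direct stake in Vantage rises to 6% + 5% = 11%, and Tariq Novak's stake falls to 1%.
Tariq Abara's side now holds 11% of Vantage, not > 50%, so Tariq Abara still does not control Vantage.
After the transaction, neither Tariq Abara nor any entity Tariq Abara controls holds a voting interest in Caldera, so Tariq Abara still does not control it.
No new person acquires control, so the clause is not triggered.

No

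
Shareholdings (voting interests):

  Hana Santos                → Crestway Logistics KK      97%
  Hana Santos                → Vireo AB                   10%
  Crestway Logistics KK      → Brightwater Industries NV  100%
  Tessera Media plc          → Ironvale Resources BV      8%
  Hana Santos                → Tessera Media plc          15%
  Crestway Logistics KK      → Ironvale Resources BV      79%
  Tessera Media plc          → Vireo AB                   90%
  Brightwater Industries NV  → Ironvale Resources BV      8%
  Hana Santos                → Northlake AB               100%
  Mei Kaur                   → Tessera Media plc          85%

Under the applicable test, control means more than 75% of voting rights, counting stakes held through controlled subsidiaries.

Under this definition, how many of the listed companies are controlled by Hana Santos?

4

Hana holds 97% of Crestway, so Hana controls Crestway.
Crestway holds 100% of Brightwater, so Hana controls Brightwater.
Hana holds 100% of Northlake, so Hana controls Northlake.
Crestway and Brightwater together hold 79% + 8% = 87% of Ironvale, so Hana controls Ironvale.
No other company's threshold is met.
Hana controls 4 companies.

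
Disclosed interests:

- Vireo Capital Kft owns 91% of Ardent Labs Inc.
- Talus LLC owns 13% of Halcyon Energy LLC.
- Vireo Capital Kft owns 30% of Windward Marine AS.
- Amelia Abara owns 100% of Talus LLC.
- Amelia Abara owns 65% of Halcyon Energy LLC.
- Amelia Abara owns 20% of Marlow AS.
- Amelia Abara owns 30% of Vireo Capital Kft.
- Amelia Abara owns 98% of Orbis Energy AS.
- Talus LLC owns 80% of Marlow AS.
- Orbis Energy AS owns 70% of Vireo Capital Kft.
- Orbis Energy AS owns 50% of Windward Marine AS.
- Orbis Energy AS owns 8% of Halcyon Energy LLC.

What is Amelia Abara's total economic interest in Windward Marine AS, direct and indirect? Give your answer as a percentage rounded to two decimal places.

78.58%

Amelia reaches Windward along 3 paths.
Via Orbis: 98% × 50% = 49%.
Via Orbis → Vireo: 98% × 70% × 30% = 20.58%.
Via Vireo: 30% × 30% = 9%.
Total: 49% + 20.58% + 9% = 78.58%.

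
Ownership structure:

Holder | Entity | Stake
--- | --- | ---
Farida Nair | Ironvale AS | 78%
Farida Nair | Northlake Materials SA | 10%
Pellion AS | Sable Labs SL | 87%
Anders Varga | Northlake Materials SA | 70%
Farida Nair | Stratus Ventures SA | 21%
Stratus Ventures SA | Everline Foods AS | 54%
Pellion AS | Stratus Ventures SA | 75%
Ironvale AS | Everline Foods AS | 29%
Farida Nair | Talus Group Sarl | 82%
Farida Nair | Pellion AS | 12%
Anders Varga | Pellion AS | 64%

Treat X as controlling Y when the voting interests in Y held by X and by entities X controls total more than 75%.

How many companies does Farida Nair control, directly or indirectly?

2

Farida holds 82% of Talus, so Farida controls Talus.
Farida holds 78% of Ironvale, so Farida controls Ironvale.
No other company's threshold is met.
Farida controls 2 companies.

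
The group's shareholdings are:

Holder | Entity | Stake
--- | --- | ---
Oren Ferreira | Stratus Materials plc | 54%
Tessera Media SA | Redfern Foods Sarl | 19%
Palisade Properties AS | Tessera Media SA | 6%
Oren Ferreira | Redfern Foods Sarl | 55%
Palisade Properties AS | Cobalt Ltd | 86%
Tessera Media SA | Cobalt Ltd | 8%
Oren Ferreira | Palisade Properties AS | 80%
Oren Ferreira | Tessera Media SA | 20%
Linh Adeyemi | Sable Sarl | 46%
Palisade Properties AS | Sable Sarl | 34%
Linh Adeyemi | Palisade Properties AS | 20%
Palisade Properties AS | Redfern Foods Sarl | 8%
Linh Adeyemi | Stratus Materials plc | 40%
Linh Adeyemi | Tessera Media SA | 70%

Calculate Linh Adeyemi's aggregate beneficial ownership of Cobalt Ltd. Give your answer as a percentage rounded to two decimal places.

Linh reaches Cobalt along 3 paths.
Via Palisade: 20% × 86% = 17.2%.
Via Tessera: 70% × 8% = 5.6%.
Via Palisade → Tessera: 20% × 6% × 8% = 0.096%.
Total: 17.2% + 5.6% + 0.096% = 22.896%.
Rounded: 22.90%.

22.90%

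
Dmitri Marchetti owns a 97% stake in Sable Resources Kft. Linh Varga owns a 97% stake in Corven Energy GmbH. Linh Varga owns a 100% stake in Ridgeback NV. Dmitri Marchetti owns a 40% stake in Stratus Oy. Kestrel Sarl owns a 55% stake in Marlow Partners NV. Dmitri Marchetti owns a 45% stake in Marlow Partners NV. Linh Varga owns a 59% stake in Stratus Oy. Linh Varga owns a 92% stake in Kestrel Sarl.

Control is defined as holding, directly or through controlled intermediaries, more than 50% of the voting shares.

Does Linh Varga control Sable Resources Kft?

No

Linh holds 92% of Kestrel, so Linh controls Kestrel.
Linh holds 59% of Stratus, so Linh controls Stratus.
Linh holds 100% of Ridgeback, so Linh controls Ridgeback.
Kestrel holds 55% of Marlow, so Linh controls Marlow.
Linh holds 97% of Corven, so Linh controls Corven.
Neither Linh nor any entity Linh controls holds any voting interest in Sable.
So Linh does not control Sable.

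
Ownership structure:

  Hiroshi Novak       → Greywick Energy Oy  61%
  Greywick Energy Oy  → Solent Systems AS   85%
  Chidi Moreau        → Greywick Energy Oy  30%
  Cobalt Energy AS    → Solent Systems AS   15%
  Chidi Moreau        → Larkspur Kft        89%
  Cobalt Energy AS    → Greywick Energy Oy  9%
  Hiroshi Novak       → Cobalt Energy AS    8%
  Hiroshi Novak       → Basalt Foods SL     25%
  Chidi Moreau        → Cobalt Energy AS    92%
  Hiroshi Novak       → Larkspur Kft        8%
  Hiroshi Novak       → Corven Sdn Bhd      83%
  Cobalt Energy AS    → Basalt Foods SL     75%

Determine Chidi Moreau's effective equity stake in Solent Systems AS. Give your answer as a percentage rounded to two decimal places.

46.34%

Chidi reaches Solent along 3 paths.
Via Greywick: 30% × 85% = 25.5%.
Via Cobalt → Greywick: 92% × 9% × 85% = 7.038%.
Via Cobalt: 92% × 15% = 13.8%.
Total: 25.5% + 7.038% + 13.8% = 46.338%.
Rounded: 46.34%.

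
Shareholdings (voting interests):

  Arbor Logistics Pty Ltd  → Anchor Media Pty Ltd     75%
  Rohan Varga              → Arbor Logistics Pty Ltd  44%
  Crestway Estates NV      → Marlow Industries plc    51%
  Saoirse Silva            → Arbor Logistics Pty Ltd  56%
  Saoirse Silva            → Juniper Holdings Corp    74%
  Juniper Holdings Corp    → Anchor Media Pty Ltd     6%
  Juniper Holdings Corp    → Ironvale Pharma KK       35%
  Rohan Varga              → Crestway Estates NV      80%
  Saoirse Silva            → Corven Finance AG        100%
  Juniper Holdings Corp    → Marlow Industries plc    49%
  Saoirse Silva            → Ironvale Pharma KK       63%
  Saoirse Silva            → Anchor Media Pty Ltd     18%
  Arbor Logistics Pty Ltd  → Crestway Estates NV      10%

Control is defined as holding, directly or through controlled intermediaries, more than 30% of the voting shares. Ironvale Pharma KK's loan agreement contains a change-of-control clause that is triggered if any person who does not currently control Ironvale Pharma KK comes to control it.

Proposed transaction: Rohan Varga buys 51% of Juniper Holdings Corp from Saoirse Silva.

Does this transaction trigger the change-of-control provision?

The purchase adds only to Rohan's holdings (Saoirse's stake shrinks), so Rohan is the only person who could newly come to control Ironvale.
Rohan holds 44% of Arbor, so Rohan controls Arbor.
Arbor and Rohan together hold 10% + 80% = 90% of Crestway, so Rohan controls Crestway.
Crestway holds 51% of Marlow, so Rohan controls Marlow.
Arbor holds 75% of Anchor, so Rohan controls Anchor.
Neither Rohan nor any entity Rohan controls holds any voting interest in Ironvale.
So before the transaction, Rohan does not control Ironvale.
After the purchase, Rohan holds 51% of Juniper directly, and Saoirse's stake falls to 23%.
Rohan holds 51% of Juniper, so Rohan controls Juniper.
Juniper holds 35% of Ironvale, so Rohan controls Ironvale.
Rohan did not control Ironvale before and does after, so the clause is triggered.

Yes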